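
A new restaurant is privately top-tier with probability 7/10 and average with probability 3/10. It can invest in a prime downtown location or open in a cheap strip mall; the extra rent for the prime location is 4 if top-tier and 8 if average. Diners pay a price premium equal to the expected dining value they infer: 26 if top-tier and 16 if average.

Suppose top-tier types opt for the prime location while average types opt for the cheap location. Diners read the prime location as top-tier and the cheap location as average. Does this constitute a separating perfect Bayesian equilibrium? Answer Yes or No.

Under these beliefs, the prime location earns price premium 26 and the cheap location earns price premium 16.
top-tier: the prime location nets 26 − 4 = 22; the cheap location nets 16. top-tier prefers the prime location.
average: the prime location nets 26 − 8 = 18; the cheap location nets 16. average would deviate to the prime location.
average has a profitable deviation, so the profile is not an equilibrium.

No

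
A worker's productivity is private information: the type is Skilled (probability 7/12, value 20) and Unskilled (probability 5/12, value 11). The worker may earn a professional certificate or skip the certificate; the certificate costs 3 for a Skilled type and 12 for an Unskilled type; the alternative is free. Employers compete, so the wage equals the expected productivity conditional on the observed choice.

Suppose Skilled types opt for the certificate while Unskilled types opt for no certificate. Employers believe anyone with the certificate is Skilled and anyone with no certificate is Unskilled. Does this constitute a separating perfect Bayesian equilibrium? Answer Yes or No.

Under these beliefs, the certificate earns wage 20 and no certificate earns wage 11.
Skilled: the certificate nets 20 − 3 = 17; no certificate nets 11. Skilled prefers the certificate.
Unskilled: the certificate nets 20 − 12 = 8; no certificate nets 11. Unskilled prefers no certificate.
Neither type deviates, so the separating profile is an equilibrium.

Yes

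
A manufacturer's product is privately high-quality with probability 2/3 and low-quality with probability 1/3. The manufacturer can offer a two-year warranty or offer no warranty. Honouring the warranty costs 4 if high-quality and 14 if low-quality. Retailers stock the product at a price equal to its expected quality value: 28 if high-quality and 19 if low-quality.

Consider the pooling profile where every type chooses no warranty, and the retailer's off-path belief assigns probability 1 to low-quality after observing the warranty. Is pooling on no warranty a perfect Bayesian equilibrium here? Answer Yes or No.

Yes

On path, the retailer holds the prior and pays 2/3·28 + 1/3·19 = 25. Off path (the warranty), believing low-quality, it pays 19.
high-quality: no warranty nets 25; the warranty nets 19 − 4 = 15. high-quality stays.
low-quality: no warranty nets 25; the warranty nets 19 − 14 = 5. low-quality stays.
No type deviates, so pooling is sustained.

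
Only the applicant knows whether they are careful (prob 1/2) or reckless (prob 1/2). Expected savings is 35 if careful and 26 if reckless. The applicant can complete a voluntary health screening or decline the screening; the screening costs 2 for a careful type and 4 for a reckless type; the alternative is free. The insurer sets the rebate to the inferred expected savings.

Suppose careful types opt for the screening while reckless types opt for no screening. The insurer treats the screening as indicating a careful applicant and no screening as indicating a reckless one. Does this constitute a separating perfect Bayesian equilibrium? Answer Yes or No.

Under these beliefs, the screening earns rebate 35 and no screening earns rebate 26.
careful: the screening nets 35 − 2 = 33; no screening nets 26. careful prefers the screening.
reckless: the screening nets 35 − 4 = 31; no screening nets 26. reckless would deviate to the screening.
reckless has a profitable deviation, so the profile is not an equilibrium.

No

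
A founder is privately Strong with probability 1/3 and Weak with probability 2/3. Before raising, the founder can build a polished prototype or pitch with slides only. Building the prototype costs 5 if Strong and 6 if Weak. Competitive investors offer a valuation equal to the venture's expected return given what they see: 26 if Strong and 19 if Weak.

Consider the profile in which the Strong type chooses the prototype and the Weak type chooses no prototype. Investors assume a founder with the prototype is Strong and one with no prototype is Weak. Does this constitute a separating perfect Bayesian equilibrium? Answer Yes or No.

No

Under these beliefs, the prototype earns valuation 26 and no prototype earns valuation 19.
Strong: the prototype nets 26 − 5 = 21; no prototype nets 19. Strong prefers the prototype.
Weak: the prototype nets 26 − 6 = 20; no prototype nets 19. Weak would deviate to the prototype.
Weak has a profitable deviation, so the profile is not an equilibrium.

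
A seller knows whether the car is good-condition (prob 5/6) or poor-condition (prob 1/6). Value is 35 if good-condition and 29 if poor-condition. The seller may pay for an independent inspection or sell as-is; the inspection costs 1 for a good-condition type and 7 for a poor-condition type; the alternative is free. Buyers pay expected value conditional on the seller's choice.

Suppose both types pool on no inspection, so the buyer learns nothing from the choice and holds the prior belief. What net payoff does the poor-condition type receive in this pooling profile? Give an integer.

Pooled price = 5/6·35 + 1/6·29 = 34.
poor-condition pays no cost for no inspection, so net payoff = 34.

34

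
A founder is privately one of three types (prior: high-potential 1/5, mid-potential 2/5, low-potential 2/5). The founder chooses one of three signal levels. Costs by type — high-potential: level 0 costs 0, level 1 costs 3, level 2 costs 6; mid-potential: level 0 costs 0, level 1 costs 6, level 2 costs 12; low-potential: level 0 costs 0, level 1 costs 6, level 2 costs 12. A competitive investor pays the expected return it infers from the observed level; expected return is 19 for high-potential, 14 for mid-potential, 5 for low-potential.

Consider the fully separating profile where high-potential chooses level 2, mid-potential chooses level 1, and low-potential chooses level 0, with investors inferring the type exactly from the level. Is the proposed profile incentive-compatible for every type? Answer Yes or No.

No

Separating valuations: level 2 → 19, level 1 → 14, level 0 → 5.
high-potential (assigned level 2): level 0: 5 − 0 = 5; level 1: 14 − 3 = 11; level 2: 19 − 6 = 13. high-potential stays.
mid-potential (assigned level 1): level 0: 5 − 0 = 5; level 1: 14 − 6 = 8; level 2: 19 − 12 = 7. mid-potential stays.
low-potential (assigned level 0): level 0: 5 − 0 = 5; level 1: 14 − 6 = 8; level 2: 19 − 12 = 7. low-potential prefers level 1.
At least one type deviates; the separating profile fails.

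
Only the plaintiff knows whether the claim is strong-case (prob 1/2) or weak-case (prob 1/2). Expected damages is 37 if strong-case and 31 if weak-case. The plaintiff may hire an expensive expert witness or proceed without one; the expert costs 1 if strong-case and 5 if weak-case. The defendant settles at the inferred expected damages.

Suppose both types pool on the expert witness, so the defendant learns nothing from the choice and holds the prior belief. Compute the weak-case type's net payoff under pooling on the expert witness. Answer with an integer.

Pooled settlement = 1/2·37 + 1/2·31 = 34.
weak-case pays cost 5 for the expert witness, so net payoff = 34 − 5 = 29.

29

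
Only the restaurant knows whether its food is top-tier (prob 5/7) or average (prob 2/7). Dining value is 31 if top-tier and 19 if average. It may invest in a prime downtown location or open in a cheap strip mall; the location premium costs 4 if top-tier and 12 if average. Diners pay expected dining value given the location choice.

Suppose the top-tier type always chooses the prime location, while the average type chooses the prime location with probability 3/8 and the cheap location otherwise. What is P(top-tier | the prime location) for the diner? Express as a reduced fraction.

P(the prime location) = (5/7)·1 + (2/7)·(3/8) = 23/28.
By Bayes' rule, P(top-tier | the prime location) = (5/7) / (23/28) = 20/23.

20/23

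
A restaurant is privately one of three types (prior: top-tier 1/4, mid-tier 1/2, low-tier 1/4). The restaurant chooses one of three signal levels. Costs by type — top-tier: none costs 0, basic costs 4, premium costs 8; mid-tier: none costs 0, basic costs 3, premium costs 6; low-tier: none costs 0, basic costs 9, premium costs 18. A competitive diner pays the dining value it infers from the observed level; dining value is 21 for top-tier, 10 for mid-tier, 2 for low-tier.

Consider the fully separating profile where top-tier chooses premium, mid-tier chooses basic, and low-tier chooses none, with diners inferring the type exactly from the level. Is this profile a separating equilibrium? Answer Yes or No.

No

Separating price premiums: premium → 21, basic → 10, none → 2.
top-tier (assigned premium): none: 2 − 0 = 2; basic: 10 − 4 = 6; premium: 21 − 8 = 13. top-tier stays.
mid-tier (assigned basic): none: 2 − 0 = 2; basic: 10 − 3 = 7; premium: 21 − 6 = 15. mid-tier prefers premium.
low-tier (assigned none): none: 2 − 0 = 2; basic: 10 − 9 = 1; premium: 21 − 18 = 3. low-tier prefers premium.
At least one type deviates; the separating profile fails.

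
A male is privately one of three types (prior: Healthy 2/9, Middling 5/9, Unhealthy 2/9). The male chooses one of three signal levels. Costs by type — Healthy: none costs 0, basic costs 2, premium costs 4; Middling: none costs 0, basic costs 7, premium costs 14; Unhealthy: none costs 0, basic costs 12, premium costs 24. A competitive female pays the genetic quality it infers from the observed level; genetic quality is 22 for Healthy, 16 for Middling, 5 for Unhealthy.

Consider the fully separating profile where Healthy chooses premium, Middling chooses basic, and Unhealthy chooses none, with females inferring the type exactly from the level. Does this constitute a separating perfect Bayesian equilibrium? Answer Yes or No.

Separating mating payoffs: premium → 22, basic → 16, none → 5.
Healthy (assigned premium): none: 5 − 0 = 5; basic: 16 − 2 = 14; premium: 22 − 4 = 18. Healthy stays.
Middling (assigned basic): none: 5 − 0 = 5; basic: 16 − 7 = 9; premium: 22 − 14 = 8. Middling stays.
Unhealthy (assigned none): none: 5 − 0 = 5; basic: 16 − 12 = 4; premium: 22 − 24 = -2. Unhealthy stays.
Every type prefers its assigned level; separation holds.

Yes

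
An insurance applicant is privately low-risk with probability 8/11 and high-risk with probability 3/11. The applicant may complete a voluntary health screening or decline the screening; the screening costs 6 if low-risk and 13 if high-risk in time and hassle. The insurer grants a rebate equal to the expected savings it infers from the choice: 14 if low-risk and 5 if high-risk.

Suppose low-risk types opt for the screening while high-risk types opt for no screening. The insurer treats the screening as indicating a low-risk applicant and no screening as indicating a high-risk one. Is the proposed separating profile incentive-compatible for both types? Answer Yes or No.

Under these beliefs, the screening earns rebate 14 and no screening earns rebate 5.
low-risk: the screening nets 14 − 6 = 8; no screening nets 5. low-risk prefers the screening.
high-risk: the screening nets 14 − 13 = 1; no screening nets 5. high-risk prefers no screening.
Neither type deviates, so the separating profile is an equilibrium.

Yes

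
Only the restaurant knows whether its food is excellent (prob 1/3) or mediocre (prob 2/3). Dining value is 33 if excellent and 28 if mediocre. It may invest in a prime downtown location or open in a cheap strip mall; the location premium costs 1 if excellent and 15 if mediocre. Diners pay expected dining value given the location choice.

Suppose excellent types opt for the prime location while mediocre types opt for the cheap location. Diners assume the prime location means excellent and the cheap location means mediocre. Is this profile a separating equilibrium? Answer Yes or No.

Yes

Under these beliefs, the prime location earns price premium 33 and the cheap location earns price premium 28.
excellent: the prime location nets 33 − 1 = 32; the cheap location nets 28. excellent prefers the prime location.
mediocre: the prime location nets 33 − 15 = 18; the cheap location nets 28. mediocre prefers the cheap location.
Neither type deviates, so the separating profile is an equilibrium.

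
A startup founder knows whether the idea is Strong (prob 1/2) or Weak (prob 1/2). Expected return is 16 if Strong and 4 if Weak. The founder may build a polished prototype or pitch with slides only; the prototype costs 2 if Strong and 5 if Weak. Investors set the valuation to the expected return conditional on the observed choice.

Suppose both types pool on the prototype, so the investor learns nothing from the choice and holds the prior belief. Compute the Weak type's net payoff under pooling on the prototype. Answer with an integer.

5

Pooled valuation = 1/2·16 + 1/2·4 = 10.
Weak pays cost 5 for the prototype, so net payoff = 10 − 5 = 5.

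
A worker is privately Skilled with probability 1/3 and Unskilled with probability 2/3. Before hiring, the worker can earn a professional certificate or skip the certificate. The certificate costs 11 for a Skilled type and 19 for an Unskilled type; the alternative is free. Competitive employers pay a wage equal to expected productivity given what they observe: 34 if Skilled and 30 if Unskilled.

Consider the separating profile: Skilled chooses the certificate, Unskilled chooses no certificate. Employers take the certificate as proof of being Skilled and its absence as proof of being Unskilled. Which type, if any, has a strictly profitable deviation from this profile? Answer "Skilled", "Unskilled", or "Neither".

The certificate pays 34; no certificate pays 30.
Skilled: assigned the certificate, nets 34 − 11 = 23; deviating to no certificate nets 30.
Unskilled: assigned no certificate, nets 30; deviating to the certificate nets 34 − 19 = 15.
The Skilled type gains 7 by deviating.

Skilled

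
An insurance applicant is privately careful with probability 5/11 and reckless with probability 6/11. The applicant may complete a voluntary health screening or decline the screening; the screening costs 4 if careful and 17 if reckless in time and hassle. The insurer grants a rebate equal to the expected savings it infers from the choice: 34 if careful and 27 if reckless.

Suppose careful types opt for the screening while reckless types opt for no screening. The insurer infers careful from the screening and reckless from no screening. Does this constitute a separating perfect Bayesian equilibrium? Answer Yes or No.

Under these beliefs, the screening earns rebate 34 and no screening earns rebate 27.
careful: the screening nets 34 − 4 = 30; no screening nets 27. careful prefers the screening.
reckless: the screening nets 34 − 17 = 17; no screening nets 27. reckless prefers no screening.
Neither type deviates, so the separating profile is an equilibrium.

Yes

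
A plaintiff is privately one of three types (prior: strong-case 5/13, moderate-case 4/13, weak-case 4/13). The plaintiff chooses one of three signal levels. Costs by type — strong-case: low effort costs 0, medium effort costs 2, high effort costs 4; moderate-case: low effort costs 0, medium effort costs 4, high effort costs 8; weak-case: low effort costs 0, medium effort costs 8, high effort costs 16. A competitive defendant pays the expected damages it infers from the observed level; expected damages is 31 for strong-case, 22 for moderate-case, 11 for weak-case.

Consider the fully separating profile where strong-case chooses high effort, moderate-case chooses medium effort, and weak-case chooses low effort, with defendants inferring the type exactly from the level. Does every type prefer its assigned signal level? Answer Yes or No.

No

Separating settlements: high effort → 31, medium effort → 22, low effort → 11.
strong-case (assigned high effort): low effort: 11 − 0 = 11; medium effort: 22 − 2 = 20; high effort: 31 − 4 = 27. strong-case stays.
moderate-case (assigned medium effort): low effort: 11 − 0 = 11; medium effort: 22 − 4 = 18; high effort: 31 − 8 = 23. moderate-case prefers high effort.
weak-case (assigned low effort): low effort: 11 − 0 = 11; medium effort: 22 − 8 = 14; high effort: 31 − 16 = 15. weak-case prefers high effort.
At least one type deviates; the separating profile fails.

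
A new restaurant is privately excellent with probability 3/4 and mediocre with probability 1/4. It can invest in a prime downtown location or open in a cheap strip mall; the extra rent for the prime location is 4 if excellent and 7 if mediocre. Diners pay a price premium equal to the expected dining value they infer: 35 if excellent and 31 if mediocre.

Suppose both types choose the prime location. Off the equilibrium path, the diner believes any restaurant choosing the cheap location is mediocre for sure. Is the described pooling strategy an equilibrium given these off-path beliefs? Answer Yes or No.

On path, the diner holds the prior and pays 3/4·35 + 1/4·31 = 34. Off path (the cheap location), believing mediocre, it pays 31.
excellent: the prime location nets 34 − 4 = 30; the cheap location nets 31. excellent would deviate.
mediocre: the prime location nets 34 − 7 = 27; the cheap location nets 31. mediocre would deviate.
A type deviates, so pooling fails.

No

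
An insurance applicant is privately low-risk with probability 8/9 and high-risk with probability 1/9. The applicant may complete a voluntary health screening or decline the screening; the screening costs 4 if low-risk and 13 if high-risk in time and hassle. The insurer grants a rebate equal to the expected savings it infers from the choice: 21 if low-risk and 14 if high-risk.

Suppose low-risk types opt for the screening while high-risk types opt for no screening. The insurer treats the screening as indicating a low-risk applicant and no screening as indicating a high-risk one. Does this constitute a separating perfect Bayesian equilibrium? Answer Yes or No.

Under these beliefs, the screening earns rebate 21 and no screening earns rebate 14.
low-risk: the screening nets 21 − 4 = 17; no screening nets 14. low-risk prefers the screening.
high-risk: the screening nets 21 − 13 = 8; no screening nets 14. high-risk prefers no screening.
Neither type deviates, so the separating profile is an equilibrium.

Yes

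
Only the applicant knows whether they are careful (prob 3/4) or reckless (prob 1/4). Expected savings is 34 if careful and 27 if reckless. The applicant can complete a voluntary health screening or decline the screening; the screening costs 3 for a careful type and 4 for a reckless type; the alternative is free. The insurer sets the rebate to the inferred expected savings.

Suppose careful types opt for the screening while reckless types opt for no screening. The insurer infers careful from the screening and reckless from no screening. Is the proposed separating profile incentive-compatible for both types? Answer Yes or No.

No

Under these beliefs, the screening earns rebate 34 and no screening earns rebate 27.
careful: the screening nets 34 − 3 = 31; no screening nets 27. careful prefers the screening.
reckless: the screening nets 34 − 4 = 30; no screening nets 27. reckless would deviate to the screening.
reckless has a profitable deviation, so the profile is not an equilibrium.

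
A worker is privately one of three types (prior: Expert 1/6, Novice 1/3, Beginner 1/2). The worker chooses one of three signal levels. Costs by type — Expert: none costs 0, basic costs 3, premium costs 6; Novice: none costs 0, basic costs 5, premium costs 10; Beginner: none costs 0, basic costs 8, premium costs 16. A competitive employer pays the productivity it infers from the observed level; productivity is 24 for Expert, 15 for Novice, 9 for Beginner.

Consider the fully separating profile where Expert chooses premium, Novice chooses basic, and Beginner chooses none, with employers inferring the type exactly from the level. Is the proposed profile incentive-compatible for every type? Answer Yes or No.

No

Separating wages: premium → 24, basic → 15, none → 9.
Expert (assigned premium): none: 9 − 0 = 9; basic: 15 − 3 = 12; premium: 24 − 6 = 18. Expert stays.
Novice (assigned basic): none: 9 − 0 = 9; basic: 15 − 5 = 10; premium: 24 − 10 = 14. Novice prefers premium.
Beginner (assigned none): none: 9 − 0 = 9; basic: 15 − 8 = 7; premium: 24 − 16 = 8. Beginner stays.
At least one type deviates; the separating profile fails.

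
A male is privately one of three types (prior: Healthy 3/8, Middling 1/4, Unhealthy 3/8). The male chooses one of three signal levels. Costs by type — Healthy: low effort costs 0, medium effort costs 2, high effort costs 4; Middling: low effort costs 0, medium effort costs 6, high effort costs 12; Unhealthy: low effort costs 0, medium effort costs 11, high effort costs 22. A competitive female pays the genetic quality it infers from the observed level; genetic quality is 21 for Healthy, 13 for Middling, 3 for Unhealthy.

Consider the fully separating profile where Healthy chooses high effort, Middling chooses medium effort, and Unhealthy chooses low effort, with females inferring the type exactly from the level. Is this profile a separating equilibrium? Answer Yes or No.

Separating mating payoffs: high effort → 21, medium effort → 13, low effort → 3.
Healthy (assigned high effort): low effort: 3 − 0 = 3; medium effort: 13 − 2 = 11; high effort: 21 − 4 = 17. Healthy stays.
Middling (assigned medium effort): low effort: 3 − 0 = 3; medium effort: 13 − 6 = 7; high effort: 21 − 12 = 9. Middling prefers high effort.
Unhealthy (assigned low effort): low effort: 3 − 0 = 3; medium effort: 13 − 11 = 2; high effort: 21 − 22 = -1. Unhealthy stays.
At least one type deviates; the separating profile fails.

No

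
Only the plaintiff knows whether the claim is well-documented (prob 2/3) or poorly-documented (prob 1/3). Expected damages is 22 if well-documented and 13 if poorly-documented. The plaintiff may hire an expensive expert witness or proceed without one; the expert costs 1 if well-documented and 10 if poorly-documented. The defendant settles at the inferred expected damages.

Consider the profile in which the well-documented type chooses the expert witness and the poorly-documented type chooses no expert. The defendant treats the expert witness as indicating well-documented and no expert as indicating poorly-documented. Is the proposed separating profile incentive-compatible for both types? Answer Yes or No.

Under these beliefs, the expert witness earns settlement 22 and no expert earns settlement 13.
well-documented: the expert witness nets 22 − 1 = 21; no expert nets 13. well-documented prefers the expert witness.
poorly-documented: the expert witness nets 22 − 10 = 12; no expert nets 13. poorly-documented prefers no expert.
Neither type deviates, so the separating profile is an equilibrium.

Yes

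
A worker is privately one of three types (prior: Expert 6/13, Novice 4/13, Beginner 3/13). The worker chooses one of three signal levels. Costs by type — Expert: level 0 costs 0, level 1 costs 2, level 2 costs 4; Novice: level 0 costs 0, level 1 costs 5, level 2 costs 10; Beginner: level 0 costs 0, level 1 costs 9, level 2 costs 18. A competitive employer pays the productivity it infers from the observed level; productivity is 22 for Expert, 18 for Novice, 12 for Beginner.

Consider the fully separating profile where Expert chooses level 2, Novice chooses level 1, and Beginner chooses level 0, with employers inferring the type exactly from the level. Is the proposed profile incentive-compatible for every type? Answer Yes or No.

Separating wages: level 2 → 22, level 1 → 18, level 0 → 12.
Expert (assigned level 2): level 0: 12 − 0 = 12; level 1: 18 − 2 = 16; level 2: 22 − 4 = 18. Expert stays.
Novice (assigned level 1): level 0: 12 − 0 = 12; level 1: 18 − 5 = 13; level 2: 22 − 10 = 12. Novice stays.
Beginner (assigned level 0): level 0: 12 − 0 = 12; level 1: 18 − 9 = 9; level 2: 22 − 18 = 4. Beginner stays.
Every type prefers its assigned level; separation holds.

Yes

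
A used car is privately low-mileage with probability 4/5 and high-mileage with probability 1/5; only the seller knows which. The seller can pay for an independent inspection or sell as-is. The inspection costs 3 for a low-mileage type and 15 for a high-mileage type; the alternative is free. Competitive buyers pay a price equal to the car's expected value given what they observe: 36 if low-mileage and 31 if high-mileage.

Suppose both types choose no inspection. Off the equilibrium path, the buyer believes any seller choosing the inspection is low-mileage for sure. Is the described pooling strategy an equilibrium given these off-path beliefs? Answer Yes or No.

On path, the buyer holds the prior and pays 4/5·36 + 1/5·31 = 35. Off path (the inspection), believing low-mileage, it pays 36.
low-mileage: no inspection nets 35; the inspection nets 36 − 3 = 33. low-mileage stays.
high-mileage: no inspection nets 35; the inspection nets 36 − 15 = 21. high-mileage stays.
No type deviates, so pooling is sustained.

Yes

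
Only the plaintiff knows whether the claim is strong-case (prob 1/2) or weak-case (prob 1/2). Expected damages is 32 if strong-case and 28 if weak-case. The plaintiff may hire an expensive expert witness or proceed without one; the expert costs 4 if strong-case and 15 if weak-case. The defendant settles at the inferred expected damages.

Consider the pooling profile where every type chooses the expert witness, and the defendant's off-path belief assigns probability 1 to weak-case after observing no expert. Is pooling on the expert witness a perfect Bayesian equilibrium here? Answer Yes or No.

On path, the defendant holds the prior and pays 1/2·32 + 1/2·28 = 30. Off path (no expert), believing weak-case, it pays 28.
strong-case: the expert witness nets 30 − 4 = 26; no expert nets 28. strong-case would deviate.
weak-case: the expert witness nets 30 − 15 = 15; no expert nets 28. weak-case would deviate.
A type deviates, so pooling fails.

No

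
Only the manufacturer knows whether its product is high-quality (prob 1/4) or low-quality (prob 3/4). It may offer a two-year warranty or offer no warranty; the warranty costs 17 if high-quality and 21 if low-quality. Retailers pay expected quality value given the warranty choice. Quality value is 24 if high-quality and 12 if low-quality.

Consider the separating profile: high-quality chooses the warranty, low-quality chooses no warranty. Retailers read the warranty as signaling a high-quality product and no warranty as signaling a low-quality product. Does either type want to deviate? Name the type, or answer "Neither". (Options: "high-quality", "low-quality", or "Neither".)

high-quality

The warranty pays 24; no warranty pays 12.
high-quality: assigned the warranty, nets 24 − 17 = 7; deviating to no warranty nets 12.
low-quality: assigned no warranty, nets 12; deviating to the warranty nets 24 − 21 = 3.
The high-quality type gains 5 by deviating.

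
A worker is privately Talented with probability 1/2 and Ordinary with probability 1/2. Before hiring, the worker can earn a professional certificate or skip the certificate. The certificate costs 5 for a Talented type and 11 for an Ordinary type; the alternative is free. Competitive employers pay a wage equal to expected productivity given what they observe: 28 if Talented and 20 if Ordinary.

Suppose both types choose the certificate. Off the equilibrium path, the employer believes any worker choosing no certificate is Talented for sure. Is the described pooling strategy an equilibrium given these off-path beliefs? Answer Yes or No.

No

On path, the employer holds the prior and pays 1/2·28 + 1/2·20 = 24. Off path (no certificate), believing Talented, it pays 28.
Talented: the certificate nets 24 − 5 = 19; no certificate nets 28. Talented would deviate.
Ordinary: the certificate nets 24 − 11 = 13; no certificate nets 28. Ordinary would deviate.
A type deviates, so pooling fails.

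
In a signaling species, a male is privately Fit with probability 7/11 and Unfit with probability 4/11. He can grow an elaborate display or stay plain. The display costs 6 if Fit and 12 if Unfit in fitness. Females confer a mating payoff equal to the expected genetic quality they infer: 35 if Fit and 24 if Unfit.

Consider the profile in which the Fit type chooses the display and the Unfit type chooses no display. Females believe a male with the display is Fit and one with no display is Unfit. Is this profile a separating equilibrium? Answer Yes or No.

Under these beliefs, the display earns mating payoff 35 and no display earns mating payoff 24.
Fit: the display nets 35 − 6 = 29; no display nets 24. Fit prefers the display.
Unfit: the display nets 35 − 12 = 23; no display nets 24. Unfit prefers no display.
Neither type deviates, so the separating profile is an equilibrium.

Yes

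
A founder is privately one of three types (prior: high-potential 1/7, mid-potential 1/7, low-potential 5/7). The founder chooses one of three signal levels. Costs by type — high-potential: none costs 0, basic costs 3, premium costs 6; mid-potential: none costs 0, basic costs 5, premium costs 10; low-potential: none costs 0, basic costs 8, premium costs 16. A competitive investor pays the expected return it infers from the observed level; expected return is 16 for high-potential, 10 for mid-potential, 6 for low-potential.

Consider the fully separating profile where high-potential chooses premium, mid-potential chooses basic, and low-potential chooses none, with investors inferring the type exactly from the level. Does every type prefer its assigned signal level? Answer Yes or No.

No

Separating valuations: premium → 16, basic → 10, none → 6.
high-potential (assigned premium): none: 6 − 0 = 6; basic: 10 − 3 = 7; premium: 16 − 6 = 10. high-potential stays.
mid-potential (assigned basic): none: 6 − 0 = 6; basic: 10 − 5 = 5; premium: 16 − 10 = 6. mid-potential prefers none.
low-potential (assigned none): none: 6 − 0 = 6; basic: 10 − 8 = 2; premium: 16 − 16 = 0. low-potential stays.
At least one type deviates; the separating profile fails.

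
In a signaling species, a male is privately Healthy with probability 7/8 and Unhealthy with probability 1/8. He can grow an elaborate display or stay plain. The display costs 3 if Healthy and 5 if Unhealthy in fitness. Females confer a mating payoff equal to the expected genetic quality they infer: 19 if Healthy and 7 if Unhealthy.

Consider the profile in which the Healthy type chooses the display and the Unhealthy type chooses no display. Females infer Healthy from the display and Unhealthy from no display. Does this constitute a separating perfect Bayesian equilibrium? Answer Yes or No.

Under these beliefs, the display earns mating payoff 19 and no display earns mating payoff 7.
Healthy: the display nets 19 − 3 = 16; no display nets 7. Healthy prefers the display.
Unhealthy: the display nets 19 − 5 = 14; no display nets 7. Unhealthy would deviate to the display.
Unhealthy has a profitable deviation, so the profile is not an equilibrium.

No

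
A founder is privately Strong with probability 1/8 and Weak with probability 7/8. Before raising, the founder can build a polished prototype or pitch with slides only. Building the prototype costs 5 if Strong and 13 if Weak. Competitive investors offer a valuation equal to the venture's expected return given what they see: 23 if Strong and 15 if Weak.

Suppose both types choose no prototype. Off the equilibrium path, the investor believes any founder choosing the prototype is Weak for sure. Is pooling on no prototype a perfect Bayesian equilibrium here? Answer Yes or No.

On path, the investor holds the prior and pays 1/8·23 + 7/8·15 = 16. Off path (the prototype), believing Weak, it pays 15.
Strong: no prototype nets 16; the prototype nets 15 − 5 = 10. Strong stays.
Weak: no prototype nets 16; the prototype nets 15 − 13 = 2. Weak stays.
No type deviates, so pooling is sustained.

Yes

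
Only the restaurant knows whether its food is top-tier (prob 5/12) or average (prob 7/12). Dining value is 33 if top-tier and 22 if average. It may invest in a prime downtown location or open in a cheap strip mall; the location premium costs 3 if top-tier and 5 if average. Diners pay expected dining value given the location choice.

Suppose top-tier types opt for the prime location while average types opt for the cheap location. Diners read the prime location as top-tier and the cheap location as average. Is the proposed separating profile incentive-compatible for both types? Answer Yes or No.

Under these beliefs, the prime location earns price premium 33 and the cheap location earns price premium 22.
top-tier: the prime location nets 33 − 3 = 30; the cheap location nets 22. top-tier prefers the prime location.
average: the prime location nets 33 − 5 = 28; the cheap location nets 22. average would deviate to the prime location.
average has a profitable deviation, so the profile is not an equilibrium.

No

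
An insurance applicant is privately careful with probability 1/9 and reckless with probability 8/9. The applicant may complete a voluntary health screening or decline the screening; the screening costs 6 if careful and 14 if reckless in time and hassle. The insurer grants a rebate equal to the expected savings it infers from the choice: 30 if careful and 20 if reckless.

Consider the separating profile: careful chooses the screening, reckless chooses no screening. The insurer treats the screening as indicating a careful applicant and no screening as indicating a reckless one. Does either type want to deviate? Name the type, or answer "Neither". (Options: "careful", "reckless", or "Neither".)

Neither

The screening pays 30; no screening pays 20.
careful: assigned the screening, nets 30 − 6 = 24; deviating to no screening nets 20.
reckless: assigned no screening, nets 20; deviating to the screening nets 30 − 14 = 16.
Both types strictly prefer their assigned action; no profitable deviation.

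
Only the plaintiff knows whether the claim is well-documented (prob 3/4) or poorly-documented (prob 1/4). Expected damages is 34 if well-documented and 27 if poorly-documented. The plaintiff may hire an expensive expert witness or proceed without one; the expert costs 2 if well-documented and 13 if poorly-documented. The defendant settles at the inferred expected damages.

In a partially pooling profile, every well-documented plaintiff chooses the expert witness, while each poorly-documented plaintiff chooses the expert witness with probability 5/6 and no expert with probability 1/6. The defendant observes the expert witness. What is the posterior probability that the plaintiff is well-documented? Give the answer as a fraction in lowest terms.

18/23

P(the expert witness) = (3/4)·1 + (1/4)·(5/6) = 23/24.
By Bayes' rule, P(well-documented | the expert witness) = (3/4) / (23/24) = 18/23.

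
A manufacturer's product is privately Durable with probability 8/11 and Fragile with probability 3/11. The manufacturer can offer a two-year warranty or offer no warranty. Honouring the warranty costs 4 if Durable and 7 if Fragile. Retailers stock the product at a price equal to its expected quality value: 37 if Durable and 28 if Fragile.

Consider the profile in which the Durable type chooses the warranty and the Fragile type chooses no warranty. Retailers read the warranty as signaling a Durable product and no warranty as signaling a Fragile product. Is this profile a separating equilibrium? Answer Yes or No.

No

Under these beliefs, the warranty earns price 37 and no warranty earns price 28.
Durable: the warranty nets 37 − 4 = 33; no warranty nets 28. Durable prefers the warranty.
Fragile: the warranty nets 37 − 7 = 30; no warranty nets 28. Fragile would deviate to the warranty.
Fragile has a profitable deviation, so the profile is not an equilibrium.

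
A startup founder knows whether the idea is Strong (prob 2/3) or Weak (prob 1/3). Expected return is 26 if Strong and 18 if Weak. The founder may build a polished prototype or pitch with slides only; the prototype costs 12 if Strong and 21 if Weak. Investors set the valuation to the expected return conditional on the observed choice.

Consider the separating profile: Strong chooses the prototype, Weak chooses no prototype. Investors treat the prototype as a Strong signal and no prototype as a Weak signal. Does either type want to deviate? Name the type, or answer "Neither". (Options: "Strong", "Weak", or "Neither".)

The prototype pays 26; no prototype pays 18.
Strong: assigned the prototype, nets 26 − 12 = 14; deviating to no prototype nets 18.
Weak: assigned no prototype, nets 18; deviating to the prototype nets 26 − 21 = 5.
The Strong type gains 4 by deviating.

Strong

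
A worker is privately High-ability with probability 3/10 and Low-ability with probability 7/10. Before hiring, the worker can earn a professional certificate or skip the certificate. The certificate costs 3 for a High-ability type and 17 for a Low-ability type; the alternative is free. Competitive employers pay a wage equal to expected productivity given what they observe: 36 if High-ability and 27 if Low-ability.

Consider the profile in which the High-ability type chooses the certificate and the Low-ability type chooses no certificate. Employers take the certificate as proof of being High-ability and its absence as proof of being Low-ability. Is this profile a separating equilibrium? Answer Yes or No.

Yes

Under these beliefs, the certificate earns wage 36 and no certificate earns wage 27.
High-ability: the certificate nets 36 − 3 = 33; no certificate nets 27. High-ability prefers the certificate.
Low-ability: the certificate nets 36 − 17 = 19; no certificate nets 27. Low-ability prefers no certificate.
Neither type deviates, so the separating profile is an equilibrium.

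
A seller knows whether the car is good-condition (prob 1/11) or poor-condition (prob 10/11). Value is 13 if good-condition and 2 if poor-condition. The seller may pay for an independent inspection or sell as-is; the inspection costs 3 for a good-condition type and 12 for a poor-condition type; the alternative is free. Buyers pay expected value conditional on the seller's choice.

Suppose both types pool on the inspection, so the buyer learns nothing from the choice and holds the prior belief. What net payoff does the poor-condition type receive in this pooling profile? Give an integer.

Pooled price = 1/11·13 + 10/11·2 = 3.
poor-condition pays cost 12 for the inspection, so net payoff = 3 − 12 = -9.

-9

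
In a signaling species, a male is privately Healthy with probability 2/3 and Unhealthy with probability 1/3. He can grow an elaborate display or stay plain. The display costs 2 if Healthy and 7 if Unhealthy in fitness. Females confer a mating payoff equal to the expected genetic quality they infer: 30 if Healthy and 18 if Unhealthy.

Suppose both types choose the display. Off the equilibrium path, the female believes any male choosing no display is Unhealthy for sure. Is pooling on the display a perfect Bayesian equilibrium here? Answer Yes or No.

Yes

On path, the female holds the prior and pays 2/3·30 + 1/3·18 = 26. Off path (no display), believing Unhealthy, it pays 18.
Healthy: the display nets 26 − 2 = 24; no display nets 18. Healthy stays.
Unhealthy: the display nets 26 − 7 = 19; no display nets 18. Unhealthy stays.
No type deviates, so pooling is sustained.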